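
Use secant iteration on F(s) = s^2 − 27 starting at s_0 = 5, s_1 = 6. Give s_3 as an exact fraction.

213/41

F(5) = −2, F(6) = 9. s_2 = 6 − 9·(6 − 5)/(9 − (−2)) = 57/11.
F(6) = 9, F(57/11) = −18/121. s_3 = (57/11) − (−18/121)·((57/11) − 6)/((−18/121) − 9) = 213/41.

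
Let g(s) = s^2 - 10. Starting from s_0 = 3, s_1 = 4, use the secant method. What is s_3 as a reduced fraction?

g(3) = -1, g(4) = 6. s_2 = 4 - 6·(4 - 3)/(6 - (-1)) = 22/7.
g(4) = 6, g(22/7) = -6/49. s_3 = (22/7) - (-6/49)·((22/7) - 4)/((-6/49) - 6) = 79/25.

79/25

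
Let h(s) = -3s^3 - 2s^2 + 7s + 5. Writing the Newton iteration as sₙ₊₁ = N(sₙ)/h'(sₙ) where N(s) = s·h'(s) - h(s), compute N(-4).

347

h'(s) = -9s^2 - 4s + 7.
N(s) = s·h'(s) - h(s) = s·(-9s^2 - 4s + 7) - (-3s^3 - 2s^2 + 7s + 5) = -6s^3 - 2s^2 - 5.
N(-4) = 347.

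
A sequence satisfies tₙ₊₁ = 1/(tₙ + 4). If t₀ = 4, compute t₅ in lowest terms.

593/2512

t₁ = 1/(4 + 4) = 1/8.
t₂ = 1/(1/8 + 4) = 8/33.
t₃ = 1/(8/33 + 4) = 33/140.
t₄ = 1/(33/140 + 4) = 140/593.
t₅ = 1/(140/593 + 4) = 593/2512.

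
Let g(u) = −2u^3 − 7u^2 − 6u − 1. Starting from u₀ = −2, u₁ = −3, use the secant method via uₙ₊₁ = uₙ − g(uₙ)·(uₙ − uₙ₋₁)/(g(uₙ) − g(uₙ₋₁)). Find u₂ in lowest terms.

g(−2) = −1, g(−3) = 8. u₂ = (−3) − 8·((−3) − (−2))/(8 − (−1)) = −19/9.

−19/9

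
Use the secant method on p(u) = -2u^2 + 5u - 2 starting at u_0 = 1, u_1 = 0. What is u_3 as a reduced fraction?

p(1) = 1, p(0) = -2. u_2 = 0 - (-2)·(0 - 1)/((-2) - 1) = 2/3.
p(0) = -2, p(2/3) = 4/9. u_3 = (2/3) - (4/9)·((2/3) - 0)/((4/9) - (-2)) = 6/11.

6/11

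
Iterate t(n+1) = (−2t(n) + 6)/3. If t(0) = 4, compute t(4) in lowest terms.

142/81

t(1) = (−2·4 + 6)/3 = −2/3.
t(2) = (−2·(−2/3) + 6)/3 = 22/9.
t(3) = (−2·(22/9) + 6)/3 = 10/27.
t(4) = (−2·(10/27) + 6)/3 = 142/81.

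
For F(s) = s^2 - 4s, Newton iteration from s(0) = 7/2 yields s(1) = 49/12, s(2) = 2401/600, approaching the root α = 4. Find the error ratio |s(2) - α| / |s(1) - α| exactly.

1/50

s(1) - α = 49/12 - 4 = 1/12, so |s(1) - α| = 1/12.
s(2) - α = 2401/600 - 4 = 1/600, so |s(2) - α| = 1/600.
Ratio = (1/600) / (1/12) = 1/50.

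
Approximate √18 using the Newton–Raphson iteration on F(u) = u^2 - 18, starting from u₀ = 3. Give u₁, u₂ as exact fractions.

u₁ = 9/2, u₂ = 17/4

F'(u) = 2u.
F(3) = -9, F'(3) = 6, so u₁ = 3 - (-9)/6 = 9/2.
F(9/2) = 9/4, F'(9/2) = 9, so u₂ = (9/2) - (9/4)/9 = 17/4.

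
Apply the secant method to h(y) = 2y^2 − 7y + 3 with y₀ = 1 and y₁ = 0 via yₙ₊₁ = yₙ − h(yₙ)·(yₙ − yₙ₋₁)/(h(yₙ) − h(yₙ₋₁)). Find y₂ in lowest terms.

h(1) = −2, h(0) = 3. y₂ = 0 − 3·(0 − 1)/(3 − (−2)) = 3/5.

3/5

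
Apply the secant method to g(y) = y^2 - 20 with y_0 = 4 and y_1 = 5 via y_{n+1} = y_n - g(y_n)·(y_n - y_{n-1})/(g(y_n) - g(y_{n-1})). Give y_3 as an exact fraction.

g(4) = -4, g(5) = 5. y_2 = 5 - 5·(5 - 4)/(5 - (-4)) = 40/9.
g(5) = 5, g(40/9) = -20/81. y_3 = (40/9) - (-20/81)·((40/9) - 5)/((-20/81) - 5) = 76/17.

76/17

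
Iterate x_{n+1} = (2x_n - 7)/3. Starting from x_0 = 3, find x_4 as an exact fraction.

x_1 = (2·3 - 7)/3 = -1/3.
x_2 = (2·(-1/3) - 7)/3 = -23/9.
x_3 = (2·(-23/9) - 7)/3 = -109/27.
x_4 = (2·(-109/27) - 7)/3 = -407/81.

-407/81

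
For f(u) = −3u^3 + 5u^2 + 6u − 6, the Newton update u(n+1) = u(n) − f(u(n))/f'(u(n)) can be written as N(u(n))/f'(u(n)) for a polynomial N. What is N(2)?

−22

f'(u) = −9u^2 + 10u + 6.
N(u) = u·f'(u) − f(u) = u·(−9u^2 + 10u + 6) − (−3u^3 + 5u^2 + 6u − 6) = −6u^3 + 5u^2 + 6.
N(2) = −22.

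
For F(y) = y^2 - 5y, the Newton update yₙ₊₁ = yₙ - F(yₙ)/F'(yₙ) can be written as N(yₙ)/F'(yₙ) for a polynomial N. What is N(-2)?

F'(y) = 2y - 5.
N(y) = y·F'(y) - F(y) = y·(2y - 5) - (y^2 - 5y) = y^2.
N(-2) = 4.

4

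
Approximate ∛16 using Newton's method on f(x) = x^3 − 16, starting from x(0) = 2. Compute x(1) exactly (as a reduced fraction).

8/3

f'(x) = 3x^2.
f(2) = −8, f'(2) = 12, so x(1) = 2 − (−8)/12 = 8/3.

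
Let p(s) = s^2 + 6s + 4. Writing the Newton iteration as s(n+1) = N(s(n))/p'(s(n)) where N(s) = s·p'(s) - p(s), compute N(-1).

p'(s) = 2s + 6.
N(s) = s·p'(s) - p(s) = s·(2s + 6) - (s^2 + 6s + 4) = s^2 - 4.
N(-1) = -3.

-3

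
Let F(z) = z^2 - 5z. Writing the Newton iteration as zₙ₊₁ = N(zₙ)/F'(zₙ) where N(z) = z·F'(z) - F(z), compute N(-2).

4

F'(z) = 2z - 5.
N(z) = z·F'(z) - F(z) = z·(2z - 5) - (z^2 - 5z) = z^2.
N(-2) = 4.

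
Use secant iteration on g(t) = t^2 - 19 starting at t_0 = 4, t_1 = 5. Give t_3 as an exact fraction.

g(4) = -3, g(5) = 6. t_2 = 5 - 6·(5 - 4)/(6 - (-3)) = 13/3.
g(5) = 6, g(13/3) = -2/9. t_3 = (13/3) - (-2/9)·((13/3) - 5)/((-2/9) - 6) = 61/14.

61/14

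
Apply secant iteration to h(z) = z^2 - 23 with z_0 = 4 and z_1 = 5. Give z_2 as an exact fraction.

h(4) = -7, h(5) = 2. z_2 = 5 - 2·(5 - 4)/(2 - (-7)) = 43/9.

43/9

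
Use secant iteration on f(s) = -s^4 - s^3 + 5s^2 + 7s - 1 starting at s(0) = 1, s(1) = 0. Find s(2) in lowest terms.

1/10

f(1) = 9, f(0) = -1. s(2) = 0 - (-1)·(0 - 1)/((-1) - 9) = 1/10.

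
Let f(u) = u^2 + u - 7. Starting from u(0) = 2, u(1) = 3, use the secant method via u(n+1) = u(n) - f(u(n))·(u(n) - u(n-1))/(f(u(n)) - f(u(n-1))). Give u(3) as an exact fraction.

81/37

f(2) = -1, f(3) = 5. u(2) = 3 - 5·(3 - 2)/(5 - (-1)) = 13/6.
f(3) = 5, f(13/6) = -5/36. u(3) = (13/6) - (-5/36)·((13/6) - 3)/((-5/36) - 5) = 81/37.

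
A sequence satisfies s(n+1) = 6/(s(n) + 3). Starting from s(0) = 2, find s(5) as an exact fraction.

270/197

s(1) = 6/(2 + 3) = 6/5.
s(2) = 6/(6/5 + 3) = 10/7.
s(3) = 6/(10/7 + 3) = 42/31.
s(4) = 6/(42/31 + 3) = 62/45.
s(5) = 6/(62/45 + 3) = 270/197.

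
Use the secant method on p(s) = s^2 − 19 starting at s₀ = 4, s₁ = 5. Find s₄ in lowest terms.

p(4) = −3, p(5) = 6. s₂ = 5 − 6·(5 − 4)/(6 − (−3)) = 13/3.
p(5) = 6, p(13/3) = −2/9. s₃ = (13/3) − (−2/9)·((13/3) − 5)/((−2/9) − 6) = 61/14.
p(13/3) = −2/9, p(61/14) = −3/196. s₄ = (61/14) − (−3/196)·((61/14) − (13/3))/((−3/196) − (−2/9)) = 1591/365.

1591/365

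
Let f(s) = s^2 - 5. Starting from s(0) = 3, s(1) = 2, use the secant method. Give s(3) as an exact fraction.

f(3) = 4, f(2) = -1. s(2) = 2 - (-1)·(2 - 3)/((-1) - 4) = 11/5.
f(2) = -1, f(11/5) = -4/25. s(3) = (11/5) - (-4/25)·((11/5) - 2)/((-4/25) - (-1)) = 47/21.

47/21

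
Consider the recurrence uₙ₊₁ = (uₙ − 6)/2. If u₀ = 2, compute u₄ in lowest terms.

u₁ = (2 − 6)/2 = −2.
u₂ = ((−2) − 6)/2 = −4.
u₃ = ((−4) − 6)/2 = −5.
u₄ = ((−5) − 6)/2 = −11/2.

−11/2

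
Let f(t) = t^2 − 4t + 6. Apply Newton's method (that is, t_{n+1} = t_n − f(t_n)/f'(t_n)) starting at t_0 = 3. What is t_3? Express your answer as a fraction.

f'(t) = 2t − 4.
f(3) = 3, f'(3) = 2, so t_1 = 3 − 3/2 = 3/2.
f(3/2) = 9/4, f'(3/2) = −1, so t_2 = (3/2) − (9/4)/(−1) = 15/4.
f(15/4) = 81/16, f'(15/4) = 7/2, so t_3 = (15/4) − (81/16)/(7/2) = 129/56.

129/56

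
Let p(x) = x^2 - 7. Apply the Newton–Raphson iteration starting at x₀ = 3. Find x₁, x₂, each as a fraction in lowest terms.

p'(x) = 2x.
p(3) = 2, p'(3) = 6, so x₁ = 3 - 2/6 = 8/3.
p(8/3) = 1/9, p'(8/3) = 16/3, so x₂ = (8/3) - (1/9)/(16/3) = 127/48.

x₁ = 8/3, x₂ = 127/48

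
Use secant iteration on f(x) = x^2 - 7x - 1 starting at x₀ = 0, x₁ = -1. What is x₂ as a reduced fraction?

-1/8

f(0) = -1, f(-1) = 7. x₂ = (-1) - 7·((-1) - 0)/(7 - (-1)) = -1/8.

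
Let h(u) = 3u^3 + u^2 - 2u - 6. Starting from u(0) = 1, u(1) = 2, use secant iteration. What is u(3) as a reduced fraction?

1871/1480

h(1) = -4, h(2) = 18. u(2) = 2 - 18·(2 - 1)/(18 - (-4)) = 13/11.
h(2) = 18, h(13/11) = -2682/1331. u(3) = (13/11) - (-2682/1331)·((13/11) - 2)/((-2682/1331) - 18) = 1871/1480.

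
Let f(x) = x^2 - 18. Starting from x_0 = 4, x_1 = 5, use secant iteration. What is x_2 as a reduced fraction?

f(4) = -2, f(5) = 7. x_2 = 5 - 7·(5 - 4)/(7 - (-2)) = 38/9.

38/9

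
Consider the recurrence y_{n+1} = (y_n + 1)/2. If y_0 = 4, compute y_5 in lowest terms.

y_1 = (4 + 1)/2 = 5/2.
y_2 = ((5/2) + 1)/2 = 7/4.
y_3 = ((7/4) + 1)/2 = 11/8.
y_4 = ((11/8) + 1)/2 = 19/16.
y_5 = ((19/16) + 1)/2 = 35/32.

35/32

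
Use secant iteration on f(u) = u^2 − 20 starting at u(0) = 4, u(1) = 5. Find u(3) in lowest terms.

f(4) = −4, f(5) = 5. u(2) = 5 − 5·(5 − 4)/(5 − (−4)) = 40/9.
f(5) = 5, f(40/9) = −20/81. u(3) = (40/9) − (−20/81)·((40/9) − 5)/((−20/81) − 5) = 76/17.

76/17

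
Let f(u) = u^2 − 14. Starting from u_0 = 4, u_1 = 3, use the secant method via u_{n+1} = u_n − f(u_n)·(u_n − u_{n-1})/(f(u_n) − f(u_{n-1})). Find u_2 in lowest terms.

26/7

f(4) = 2, f(3) = −5. u_2 = 3 − (−5)·(3 − 4)/((−5) − 2) = 26/7.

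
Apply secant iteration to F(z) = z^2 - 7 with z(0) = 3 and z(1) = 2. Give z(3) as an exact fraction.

F(3) = 2, F(2) = -3. z(2) = 2 - (-3)·(2 - 3)/((-3) - 2) = 13/5.
F(2) = -3, F(13/5) = -6/25. z(3) = (13/5) - (-6/25)·((13/5) - 2)/((-6/25) - (-3)) = 61/23.

61/23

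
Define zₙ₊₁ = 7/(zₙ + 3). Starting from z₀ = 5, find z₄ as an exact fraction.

z₁ = 7/(5 + 3) = 7/8.
z₂ = 7/(7/8 + 3) = 56/31.
z₃ = 7/(56/31 + 3) = 217/149.
z₄ = 7/(217/149 + 3) = 1043/664.

1043/664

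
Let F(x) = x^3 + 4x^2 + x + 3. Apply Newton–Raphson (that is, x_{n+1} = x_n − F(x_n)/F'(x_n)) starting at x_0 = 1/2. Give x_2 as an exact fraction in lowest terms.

F'(x) = 3x^2 + 8x + 1.
F(1/2) = 37/8, F'(1/2) = 23/4, so x_1 = (1/2) − (37/8)/(23/4) = −7/23.
F(−7/23) = 36963/12167, F'(−7/23) = −612/529, so x_2 = (−7/23) − (36963/12167)/(−612/529) = 3631/1564.

3631/1564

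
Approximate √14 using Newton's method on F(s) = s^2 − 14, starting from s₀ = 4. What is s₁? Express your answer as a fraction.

15/4

F'(s) = 2s.
F(4) = 2, F'(4) = 8, so s₁ = 4 − 2/8 = 15/4.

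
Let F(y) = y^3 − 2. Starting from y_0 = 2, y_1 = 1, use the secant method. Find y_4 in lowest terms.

F(2) = 6, F(1) = −1. y_2 = 1 − (−1)·(1 − 2)/((−1) − 6) = 8/7.
F(1) = −1, F(8/7) = −174/343. y_3 = (8/7) − (−174/343)·((8/7) − 1)/((−174/343) − (−1)) = 218/169.
F(8/7) = −174/343, F(218/169) = 706614/4826809. y_4 = (218/169) − (706614/4826809)·((218/169) − (8/7))/((706614/4826809) − (−174/343)) = 1303035/1036622.

1303035/1036622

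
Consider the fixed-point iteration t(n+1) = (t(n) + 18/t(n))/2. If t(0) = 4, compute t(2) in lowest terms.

577/136

t(1) = (4 + 18/4)/2 = 17/4.
t(2) = (17/4 + 18/(17/4))/2 = 577/136.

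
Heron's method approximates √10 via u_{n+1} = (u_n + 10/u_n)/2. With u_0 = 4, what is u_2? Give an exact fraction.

u_1 = (4 + 10/4)/2 = 13/4.
u_2 = (13/4 + 10/(13/4))/2 = 329/104.

329/104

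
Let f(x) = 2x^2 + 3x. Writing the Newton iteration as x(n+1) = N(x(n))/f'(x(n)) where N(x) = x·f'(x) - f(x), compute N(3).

f'(x) = 4x + 3.
N(x) = x·f'(x) - f(x) = x·(4x + 3) - (2x^2 + 3x) = 2x^2.
N(3) = 18.

18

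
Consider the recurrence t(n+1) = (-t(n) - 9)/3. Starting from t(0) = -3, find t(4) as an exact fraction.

t(1) = (-(-3) - 9)/3 = -2.
t(2) = (-(-2) - 9)/3 = -7/3.
t(3) = (-(-7/3) - 9)/3 = -20/9.
t(4) = (-(-20/9) - 9)/3 = -61/27.

-61/27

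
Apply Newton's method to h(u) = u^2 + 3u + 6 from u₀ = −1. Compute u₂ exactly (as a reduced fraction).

h'(u) = 2u + 3.
h(−1) = 4, h'(−1) = 1, so u₁ = (−1) − 4/1 = −5.
h(−5) = 16, h'(−5) = −7, so u₂ = (−5) − 16/(−7) = −19/7.

−19/7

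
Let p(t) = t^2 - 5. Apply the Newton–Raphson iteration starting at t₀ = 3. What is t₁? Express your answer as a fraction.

7/3

p'(t) = 2t.
p(3) = 4, p'(3) = 6, so t₁ = 3 - 4/6 = 7/3.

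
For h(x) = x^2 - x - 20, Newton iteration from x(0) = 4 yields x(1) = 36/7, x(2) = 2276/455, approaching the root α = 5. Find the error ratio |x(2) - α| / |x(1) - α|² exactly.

7/65

x(1) - α = 36/7 - 5 = 1/7, so |x(1) - α| = 1/7.
x(2) - α = 2276/455 - 5 = 1/455, so |x(2) - α| = 1/455.
|x(1) - α|² = 1/49.
Ratio = (1/455) / (1/49) = 7/65.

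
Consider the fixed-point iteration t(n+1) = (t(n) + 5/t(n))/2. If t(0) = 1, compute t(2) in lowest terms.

7/3

t(1) = (1 + 5/1)/2 = 3.
t(2) = (3 + 5/3)/2 = 7/3.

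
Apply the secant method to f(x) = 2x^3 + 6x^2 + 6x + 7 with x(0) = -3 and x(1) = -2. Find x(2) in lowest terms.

f(-3) = -11, f(-2) = 3. x(2) = (-2) - 3·((-2) - (-3))/(3 - (-11)) = -31/14.

-31/14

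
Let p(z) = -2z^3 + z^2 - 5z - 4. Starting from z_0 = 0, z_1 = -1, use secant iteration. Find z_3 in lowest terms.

p(0) = -4, p(-1) = 4. z_2 = (-1) - 4·((-1) - 0)/(4 - (-4)) = -1/2.
p(-1) = 4, p(-1/2) = -1. z_3 = (-1/2) - (-1)·((-1/2) - (-1))/((-1) - 4) = -3/5.

-3/5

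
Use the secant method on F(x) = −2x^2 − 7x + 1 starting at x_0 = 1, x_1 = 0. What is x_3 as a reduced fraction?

9/65

F(1) = −8, F(0) = 1. x_2 = 0 − 1·(0 − 1)/(1 − (−8)) = 1/9.
F(0) = 1, F(1/9) = 16/81. x_3 = (1/9) − (16/81)·((1/9) − 0)/((16/81) − 1) = 9/65.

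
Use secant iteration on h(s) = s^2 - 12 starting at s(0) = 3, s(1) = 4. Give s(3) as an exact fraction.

h(3) = -3, h(4) = 4. s(2) = 4 - 4·(4 - 3)/(4 - (-3)) = 24/7.
h(4) = 4, h(24/7) = -12/49. s(3) = (24/7) - (-12/49)·((24/7) - 4)/((-12/49) - 4) = 45/13.

45/13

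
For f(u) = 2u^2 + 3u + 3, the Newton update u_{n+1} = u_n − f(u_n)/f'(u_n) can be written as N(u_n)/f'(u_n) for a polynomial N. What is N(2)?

5

f'(u) = 4u + 3.
N(u) = u·f'(u) − f(u) = u·(4u + 3) − (2u^2 + 3u + 3) = 2u^2 − 3.
N(2) = 5.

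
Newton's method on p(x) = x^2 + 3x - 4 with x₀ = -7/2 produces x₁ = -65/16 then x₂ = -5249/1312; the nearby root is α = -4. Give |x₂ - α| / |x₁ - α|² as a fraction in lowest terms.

8/41

x₁ - α = -65/16 - (-4) = -65/16 + 4 = -1/16, so |x₁ - α| = 1/16.
x₂ - α = -5249/1312 - (-4) = -5249/1312 + 4 = -1/1312, so |x₂ - α| = 1/1312.
|x₁ - α|² = 1/256.
Ratio = (1/1312) / (1/256) = 8/41.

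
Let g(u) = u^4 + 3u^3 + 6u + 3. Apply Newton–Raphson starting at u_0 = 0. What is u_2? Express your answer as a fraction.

g'(u) = 4u^3 + 9u^2 + 6.
g(0) = 3, g'(0) = 6, so u_1 = 0 - 3/6 = -1/2.
g(-1/2) = -5/16, g'(-1/2) = 31/4, so u_2 = (-1/2) - (-5/16)/(31/4) = -57/124.

-57/124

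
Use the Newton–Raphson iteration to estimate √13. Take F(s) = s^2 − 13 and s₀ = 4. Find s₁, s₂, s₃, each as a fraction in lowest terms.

F'(s) = 2s.
F(4) = 3, F'(4) = 8, so s₁ = 4 − 3/8 = 29/8.
F(29/8) = 9/64, F'(29/8) = 29/4, so s₂ = (29/8) − (9/64)/(29/4) = 1673/464.
F(1673/464) = 81/215296, F'(1673/464) = 1673/232, so s₃ = (1673/464) − (81/215296)/(1673/232) = 5597777/1552544.

s₁ = 29/8, s₂ = 1673/464, s₃ = 5597777/1552544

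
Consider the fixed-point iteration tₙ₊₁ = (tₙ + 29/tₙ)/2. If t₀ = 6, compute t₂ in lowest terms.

8401/1560

t₁ = (6 + 29/6)/2 = 65/12.
t₂ = (65/12 + 29/(65/12))/2 = 8401/1560.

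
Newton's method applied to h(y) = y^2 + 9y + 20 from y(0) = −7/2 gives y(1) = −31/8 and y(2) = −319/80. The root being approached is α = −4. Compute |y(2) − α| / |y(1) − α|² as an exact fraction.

y(1) − α = −31/8 − (−4) = −31/8 + 4 = 1/8, so |y(1) − α| = 1/8.
y(2) − α = −319/80 − (−4) = −319/80 + 4 = 1/80, so |y(2) − α| = 1/80.
|y(1) − α|² = 1/64.
Ratio = (1/80) / (1/64) = 4/5.

4/5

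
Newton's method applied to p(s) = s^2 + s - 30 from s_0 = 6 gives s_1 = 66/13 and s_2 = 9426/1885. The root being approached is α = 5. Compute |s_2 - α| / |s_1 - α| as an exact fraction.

s_1 - α = 66/13 - 5 = 1/13, so |s_1 - α| = 1/13.
s_2 - α = 9426/1885 - 5 = 1/1885, so |s_2 - α| = 1/1885.
Ratio = (1/1885) / (1/13) = 1/145.

1/145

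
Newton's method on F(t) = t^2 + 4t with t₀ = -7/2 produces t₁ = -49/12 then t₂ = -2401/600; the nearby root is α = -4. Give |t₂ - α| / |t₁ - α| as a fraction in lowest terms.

1/50

t₁ - α = -49/12 - (-4) = -49/12 + 4 = -1/12, so |t₁ - α| = 1/12.
t₂ - α = -2401/600 - (-4) = -2401/600 + 4 = -1/600, so |t₂ - α| = 1/600.
Ratio = (1/600) / (1/12) = 1/50.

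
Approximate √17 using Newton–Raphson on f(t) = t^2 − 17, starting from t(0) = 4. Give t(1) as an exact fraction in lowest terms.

f'(t) = 2t.
f(4) = −1, f'(4) = 8, so t(1) = 4 − (−1)/8 = 33/8.

33/8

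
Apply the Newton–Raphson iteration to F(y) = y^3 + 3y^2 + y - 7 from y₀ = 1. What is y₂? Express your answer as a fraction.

1847/1565

F'(y) = 3y^2 + 6y + 1.
F(1) = -2, F'(1) = 10, so y₁ = 1 - (-2)/10 = 6/5.
F(6/5) = 31/125, F'(6/5) = 313/25, so y₂ = (6/5) - (31/125)/(313/25) = 1847/1565.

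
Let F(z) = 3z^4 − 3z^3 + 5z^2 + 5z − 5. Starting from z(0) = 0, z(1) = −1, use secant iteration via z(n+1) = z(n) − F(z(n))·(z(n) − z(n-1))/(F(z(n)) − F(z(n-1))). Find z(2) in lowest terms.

−5/6

F(0) = −5, F(−1) = 1. z(2) = (−1) − 1·((−1) − 0)/(1 − (−5)) = −5/6.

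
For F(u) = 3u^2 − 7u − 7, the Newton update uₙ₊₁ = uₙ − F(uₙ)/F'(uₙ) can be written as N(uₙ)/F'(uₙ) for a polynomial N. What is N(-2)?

F'(u) = 6u − 7.
N(u) = u·F'(u) − F(u) = u·(6u − 7) − (3u^2 − 7u − 7) = 3u^2 + 7.
N(-2) = 19.

19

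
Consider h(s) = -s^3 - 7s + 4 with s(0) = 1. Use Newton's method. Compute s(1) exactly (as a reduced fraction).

3/5

h'(s) = -3s^2 - 7.
h(1) = -4, h'(1) = -10, so s(1) = 1 - (-4)/(-10) = 3/5.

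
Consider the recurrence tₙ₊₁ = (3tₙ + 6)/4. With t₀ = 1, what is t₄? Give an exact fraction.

1131/256

t₁ = (3·1 + 6)/4 = 9/4.
t₂ = (3·(9/4) + 6)/4 = 51/16.
t₃ = (3·(51/16) + 6)/4 = 249/64.
t₄ = (3·(249/64) + 6)/4 = 1131/256.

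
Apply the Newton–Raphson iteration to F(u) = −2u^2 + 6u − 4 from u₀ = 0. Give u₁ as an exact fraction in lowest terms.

2/3

F'(u) = −4u + 6.
F(0) = −4, F'(0) = 6, so u₁ = 0 − (−4)/6 = 2/3.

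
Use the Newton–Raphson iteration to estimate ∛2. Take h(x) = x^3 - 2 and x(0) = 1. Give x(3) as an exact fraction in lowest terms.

h'(x) = 3x^2.
h(1) = -1, h'(1) = 3, so x(1) = 1 - (-1)/3 = 4/3.
h(4/3) = 10/27, h'(4/3) = 16/3, so x(2) = (4/3) - (10/27)/(16/3) = 91/72.
h(91/72) = 7075/373248, h'(91/72) = 8281/1728, so x(3) = (91/72) - (7075/373248)/(8281/1728) = 1126819/894348.

1126819/894348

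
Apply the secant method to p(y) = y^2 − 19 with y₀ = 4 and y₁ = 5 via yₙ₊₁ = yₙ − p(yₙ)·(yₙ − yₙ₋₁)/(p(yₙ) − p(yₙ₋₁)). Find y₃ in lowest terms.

61/14

p(4) = −3, p(5) = 6. y₂ = 5 − 6·(5 − 4)/(6 − (−3)) = 13/3.
p(5) = 6, p(13/3) = −2/9. y₃ = (13/3) − (−2/9)·((13/3) − 5)/((−2/9) − 6) = 61/14.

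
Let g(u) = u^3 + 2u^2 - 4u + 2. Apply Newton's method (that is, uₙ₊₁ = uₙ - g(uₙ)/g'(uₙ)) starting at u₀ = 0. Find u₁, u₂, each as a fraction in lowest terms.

u₁ = 1/2, u₂ = 1

g'(u) = 3u^2 + 4u - 4.
g(0) = 2, g'(0) = -4, so u₁ = 0 - 2/(-4) = 1/2.
g(1/2) = 5/8, g'(1/2) = -5/4, so u₂ = (1/2) - (5/8)/(-5/4) = 1.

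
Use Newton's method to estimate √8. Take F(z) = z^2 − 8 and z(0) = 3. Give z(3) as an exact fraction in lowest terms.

F'(z) = 2z.
F(3) = 1, F'(3) = 6, so z(1) = 3 − 1/6 = 17/6.
F(17/6) = 1/36, F'(17/6) = 17/3, so z(2) = (17/6) − (1/36)/(17/3) = 577/204.
F(577/204) = 1/41616, F'(577/204) = 577/102, so z(3) = (577/204) − (1/41616)/(577/102) = 665857/235416.

665857/235416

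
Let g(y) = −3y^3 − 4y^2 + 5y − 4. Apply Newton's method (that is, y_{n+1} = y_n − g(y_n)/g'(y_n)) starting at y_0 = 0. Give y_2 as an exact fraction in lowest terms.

204/895

g'(y) = −9y^2 − 8y + 5.
g(0) = −4, g'(0) = 5, so y_1 = 0 − (−4)/5 = 4/5.
g(4/5) = −512/125, g'(4/5) = −179/25, so y_2 = (4/5) − (−512/125)/(−179/25) = 204/895.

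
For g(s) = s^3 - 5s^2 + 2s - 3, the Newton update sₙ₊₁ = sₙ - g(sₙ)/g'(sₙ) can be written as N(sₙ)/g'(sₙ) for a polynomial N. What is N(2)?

-1

g'(s) = 3s^2 - 10s + 2.
N(s) = s·g'(s) - g(s) = s·(3s^2 - 10s + 2) - (s^3 - 5s^2 + 2s - 3) = 2s^3 - 5s^2 + 3.
N(2) = -1.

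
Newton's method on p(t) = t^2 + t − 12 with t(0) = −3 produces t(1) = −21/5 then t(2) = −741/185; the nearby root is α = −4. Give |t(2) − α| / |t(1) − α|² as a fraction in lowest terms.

5/37

t(1) − α = −21/5 − (−4) = −21/5 + 4 = −1/5, so |t(1) − α| = 1/5.
t(2) − α = −741/185 − (−4) = −741/185 + 4 = −1/185, so |t(2) − α| = 1/185.
|t(1) − α|² = 1/25.
Ratio = (1/185) / (1/25) = 5/37.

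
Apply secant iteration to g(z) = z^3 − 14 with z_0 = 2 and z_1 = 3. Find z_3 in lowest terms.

18386/7693

g(2) = −6, g(3) = 13. z_2 = 3 − 13·(3 − 2)/(13 − (−6)) = 44/19.
g(3) = 13, g(44/19) = −10842/6859. z_3 = (44/19) − (−10842/6859)·((44/19) − 3)/((−10842/6859) − 13) = 18386/7693.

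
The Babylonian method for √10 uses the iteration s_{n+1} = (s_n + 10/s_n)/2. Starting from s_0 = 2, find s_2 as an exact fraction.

89/28

s_1 = (2 + 10/2)/2 = 7/2.
s_2 = (7/2 + 10/(7/2))/2 = 89/28.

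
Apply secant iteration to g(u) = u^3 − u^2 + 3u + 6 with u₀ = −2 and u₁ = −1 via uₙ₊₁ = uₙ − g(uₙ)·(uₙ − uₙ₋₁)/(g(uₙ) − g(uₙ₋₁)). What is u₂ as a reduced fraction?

g(−2) = −12, g(−1) = 1. u₂ = (−1) − 1·((−1) − (−2))/(1 − (−12)) = −14/13.

−14/13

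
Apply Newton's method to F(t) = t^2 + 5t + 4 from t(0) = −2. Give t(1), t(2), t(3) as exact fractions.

F'(t) = 2t + 5.
F(−2) = −2, F'(−2) = 1, so t(1) = (−2) − (−2)/1 = 0.
F(0) = 4, F'(0) = 5, so t(2) = 0 − 4/5 = −4/5.
F(−4/5) = 16/25, F'(−4/5) = 17/5, so t(3) = (−4/5) − (16/25)/(17/5) = −84/85.

t(1) = 0, t(2) = −4/5, t(3) = −84/85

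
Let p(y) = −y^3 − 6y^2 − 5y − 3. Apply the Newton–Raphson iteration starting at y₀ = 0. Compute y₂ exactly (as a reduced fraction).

p'(y) = −3y^2 − 12y − 5.
p(0) = −3, p'(0) = −5, so y₁ = 0 − (−3)/(−5) = −3/5.
p(−3/5) = −243/125, p'(−3/5) = 28/25, so y₂ = (−3/5) − (−243/125)/(28/25) = 159/140.

159/140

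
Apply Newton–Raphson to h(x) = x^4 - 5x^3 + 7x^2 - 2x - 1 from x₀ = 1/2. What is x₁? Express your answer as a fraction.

h'(x) = 4x^3 - 15x^2 + 14x - 2.
h(1/2) = -13/16, h'(1/2) = 7/4, so x₁ = (1/2) - (-13/16)/(7/4) = 27/28.

27/28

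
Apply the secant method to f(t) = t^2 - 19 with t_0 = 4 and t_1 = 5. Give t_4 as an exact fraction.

1591/365

f(4) = -3, f(5) = 6. t_2 = 5 - 6·(5 - 4)/(6 - (-3)) = 13/3.
f(5) = 6, f(13/3) = -2/9. t_3 = (13/3) - (-2/9)·((13/3) - 5)/((-2/9) - 6) = 61/14.
f(13/3) = -2/9, f(61/14) = -3/196. t_4 = (61/14) - (-3/196)·((61/14) - (13/3))/((-3/196) - (-2/9)) = 1591/365.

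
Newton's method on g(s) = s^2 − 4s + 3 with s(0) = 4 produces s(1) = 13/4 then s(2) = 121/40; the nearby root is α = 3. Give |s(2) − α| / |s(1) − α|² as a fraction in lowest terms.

2/5

s(1) − α = 13/4 − 3 = 1/4, so |s(1) − α| = 1/4.
s(2) − α = 121/40 − 3 = 1/40, so |s(2) − α| = 1/40.
|s(1) − α|² = 1/16.
Ratio = (1/40) / (1/16) = 2/5.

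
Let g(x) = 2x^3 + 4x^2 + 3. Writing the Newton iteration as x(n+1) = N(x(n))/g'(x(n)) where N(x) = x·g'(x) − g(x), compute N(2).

45

g'(x) = 6x^2 + 8x.
N(x) = x·g'(x) − g(x) = x·(6x^2 + 8x) − (2x^3 + 4x^2 + 3) = 4x^3 + 4x^2 − 3.
N(2) = 45.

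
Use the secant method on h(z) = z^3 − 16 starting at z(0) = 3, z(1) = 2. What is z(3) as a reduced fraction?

3376/1327

h(3) = 11, h(2) = −8. z(2) = 2 − (−8)·(2 − 3)/((−8) − 11) = 46/19.
h(2) = −8, h(46/19) = −12408/6859. z(3) = (46/19) − (−12408/6859)·((46/19) − 2)/((−12408/6859) − (−8)) = 3376/1327.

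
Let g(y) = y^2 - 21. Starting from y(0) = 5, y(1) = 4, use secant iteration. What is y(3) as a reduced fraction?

g(5) = 4, g(4) = -5. y(2) = 4 - (-5)·(4 - 5)/((-5) - 4) = 41/9.
g(4) = -5, g(41/9) = -20/81. y(3) = (41/9) - (-20/81)·((41/9) - 4)/((-20/81) - (-5)) = 353/77.

353/77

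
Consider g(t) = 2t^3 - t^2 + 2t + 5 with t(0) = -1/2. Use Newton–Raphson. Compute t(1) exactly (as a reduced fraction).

-23/18

g'(t) = 6t^2 - 2t + 2.
g(-1/2) = 7/2, g'(-1/2) = 9/2, so t(1) = (-1/2) - (7/2)/(9/2) = -23/18.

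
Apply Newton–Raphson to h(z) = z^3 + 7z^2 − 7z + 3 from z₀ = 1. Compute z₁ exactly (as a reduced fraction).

3/5

h'(z) = 3z^2 + 14z − 7.
h(1) = 4, h'(1) = 10, so z₁ = 1 − 4/10 = 3/5.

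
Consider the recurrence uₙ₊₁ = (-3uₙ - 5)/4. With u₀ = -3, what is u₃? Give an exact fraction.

1/4

u₁ = (-3·(-3) - 5)/4 = 1.
u₂ = (-3·1 - 5)/4 = -2.
u₃ = (-3·(-2) - 5)/4 = 1/4.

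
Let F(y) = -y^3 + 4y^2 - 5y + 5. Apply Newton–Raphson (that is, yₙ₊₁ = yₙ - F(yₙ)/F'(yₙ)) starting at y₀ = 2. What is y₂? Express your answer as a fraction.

31/8

F'(y) = -3y^2 + 8y - 5.
F(2) = 3, F'(2) = -1, so y₁ = 2 - 3/(-1) = 5.
F(5) = -45, F'(5) = -40, so y₂ = 5 - (-45)/(-40) = 31/8.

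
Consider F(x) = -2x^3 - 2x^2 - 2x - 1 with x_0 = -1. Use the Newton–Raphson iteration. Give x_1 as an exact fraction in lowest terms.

-3/4

F'(x) = -6x^2 - 4x - 2.
F(-1) = 1, F'(-1) = -4, so x_1 = (-1) - 1/(-4) = -3/4.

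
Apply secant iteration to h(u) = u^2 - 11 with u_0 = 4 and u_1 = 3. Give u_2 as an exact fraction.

h(4) = 5, h(3) = -2. u_2 = 3 - (-2)·(3 - 4)/((-2) - 5) = 23/7.

23/7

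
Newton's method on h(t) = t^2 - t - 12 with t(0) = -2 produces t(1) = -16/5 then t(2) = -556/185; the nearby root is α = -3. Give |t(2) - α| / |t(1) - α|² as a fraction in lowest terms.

t(1) - α = -16/5 - (-3) = -16/5 + 3 = -1/5, so |t(1) - α| = 1/5.
t(2) - α = -556/185 - (-3) = -556/185 + 3 = -1/185, so |t(2) - α| = 1/185.
|t(1) - α|² = 1/25.
Ratio = (1/185) / (1/25) = 5/37.

5/37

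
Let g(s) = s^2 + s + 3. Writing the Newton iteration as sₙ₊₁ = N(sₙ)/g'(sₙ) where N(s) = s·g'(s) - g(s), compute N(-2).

g'(s) = 2s + 1.
N(s) = s·g'(s) - g(s) = s·(2s + 1) - (s^2 + s + 3) = s^2 - 3.
N(-2) = 1.

1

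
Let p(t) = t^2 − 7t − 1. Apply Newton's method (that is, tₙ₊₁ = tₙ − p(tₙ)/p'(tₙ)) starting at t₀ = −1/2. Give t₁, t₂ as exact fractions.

t₁ = −5/32, t₂ = −1049/7488

p'(t) = 2t − 7.
p(−1/2) = 11/4, p'(−1/2) = −8, so t₁ = (−1/2) − (11/4)/(−8) = −5/32.
p(−5/32) = 121/1024, p'(−5/32) = −117/16, so t₂ = (−5/32) − (121/1024)/(−117/16) = −1049/7488.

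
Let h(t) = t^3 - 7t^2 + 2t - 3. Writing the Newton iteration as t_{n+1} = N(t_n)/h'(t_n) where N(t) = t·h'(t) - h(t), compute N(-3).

h'(t) = 3t^2 - 14t + 2.
N(t) = t·h'(t) - h(t) = t·(3t^2 - 14t + 2) - (t^3 - 7t^2 + 2t - 3) = 2t^3 - 7t^2 + 3.
N(-3) = -114.

-114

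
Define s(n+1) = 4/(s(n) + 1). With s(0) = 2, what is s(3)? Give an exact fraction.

s(1) = 4/(2 + 1) = 4/3.
s(2) = 4/(4/3 + 1) = 12/7.
s(3) = 4/(12/7 + 1) = 28/19.

28/19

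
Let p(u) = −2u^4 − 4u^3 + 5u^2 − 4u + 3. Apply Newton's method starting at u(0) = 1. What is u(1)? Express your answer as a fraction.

6/7

p'(u) = −8u^3 − 12u^2 + 10u − 4.
p(1) = −2, p'(1) = −14, so u(1) = 1 − (−2)/(−14) = 6/7.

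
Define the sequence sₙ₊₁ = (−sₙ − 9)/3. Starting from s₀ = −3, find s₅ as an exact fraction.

s₁ = (−(−3) − 9)/3 = −2.
s₂ = (−(−2) − 9)/3 = −7/3.
s₃ = (−(−7/3) − 9)/3 = −20/9.
s₄ = (−(−20/9) − 9)/3 = −61/27.
s₅ = (−(−61/27) − 9)/3 = −182/81.

−182/81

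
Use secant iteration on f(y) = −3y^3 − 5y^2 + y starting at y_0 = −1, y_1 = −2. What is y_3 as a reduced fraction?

f(−1) = −3, f(−2) = 2. y_2 = (−2) − 2·((−2) − (−1))/(2 − (−3)) = −8/5.
f(−2) = 2, f(−8/5) = −264/125. y_3 = (−8/5) − (−264/125)·((−8/5) − (−2))/((−264/125) − 2) = −464/257.

−464/257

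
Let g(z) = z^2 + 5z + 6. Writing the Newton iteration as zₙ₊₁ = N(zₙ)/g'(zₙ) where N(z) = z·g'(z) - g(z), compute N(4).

10

g'(z) = 2z + 5.
N(z) = z·g'(z) - g(z) = z·(2z + 5) - (z^2 + 5z + 6) = z^2 - 6.
N(4) = 10.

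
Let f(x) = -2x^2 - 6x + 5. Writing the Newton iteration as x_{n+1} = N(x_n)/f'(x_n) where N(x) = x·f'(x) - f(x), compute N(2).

f'(x) = -4x - 6.
N(x) = x·f'(x) - f(x) = x·(-4x - 6) - (-2x^2 - 6x + 5) = -2x^2 - 5.
N(2) = -13.

-13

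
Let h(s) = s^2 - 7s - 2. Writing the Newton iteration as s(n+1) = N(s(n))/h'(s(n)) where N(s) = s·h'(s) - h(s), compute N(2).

h'(s) = 2s - 7.
N(s) = s·h'(s) - h(s) = s·(2s - 7) - (s^2 - 7s - 2) = s^2 + 2.
N(2) = 6.

6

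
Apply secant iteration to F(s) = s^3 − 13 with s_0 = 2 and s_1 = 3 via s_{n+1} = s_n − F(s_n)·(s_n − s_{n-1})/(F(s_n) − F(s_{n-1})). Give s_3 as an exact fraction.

17593/7549

F(2) = −5, F(3) = 14. s_2 = 3 − 14·(3 − 2)/(14 − (−5)) = 43/19.
F(3) = 14, F(43/19) = −9660/6859. s_3 = (43/19) − (−9660/6859)·((43/19) − 3)/((−9660/6859) − 14) = 17593/7549.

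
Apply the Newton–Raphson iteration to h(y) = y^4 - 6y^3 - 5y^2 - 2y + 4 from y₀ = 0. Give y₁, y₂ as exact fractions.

h'(y) = 4y^3 - 18y^2 - 10y - 2.
h(0) = 4, h'(0) = -2, so y₁ = 0 - 4/(-2) = 2.
h(2) = -52, h'(2) = -62, so y₂ = 2 - (-52)/(-62) = 36/31.

y₁ = 2, y₂ = 36/31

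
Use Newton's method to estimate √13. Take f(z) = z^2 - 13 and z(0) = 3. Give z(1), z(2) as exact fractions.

z(1) = 11/3, z(2) = 119/33

f'(z) = 2z.
f(3) = -4, f'(3) = 6, so z(1) = 3 - (-4)/6 = 11/3.
f(11/3) = 4/9, f'(11/3) = 22/3, so z(2) = (11/3) - (4/9)/(22/3) = 119/33.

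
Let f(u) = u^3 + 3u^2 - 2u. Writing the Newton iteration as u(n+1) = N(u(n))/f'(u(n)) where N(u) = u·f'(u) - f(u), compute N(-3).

f'(u) = 3u^2 + 6u - 2.
N(u) = u·f'(u) - f(u) = u·(3u^2 + 6u - 2) - (u^3 + 3u^2 - 2u) = 2u^3 + 3u^2.
N(-3) = -27.

-27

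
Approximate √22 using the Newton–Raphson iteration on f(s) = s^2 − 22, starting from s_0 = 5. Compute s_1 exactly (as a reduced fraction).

f'(s) = 2s.
f(5) = 3, f'(5) = 10, so s_1 = 5 − 3/10 = 47/10.

47/10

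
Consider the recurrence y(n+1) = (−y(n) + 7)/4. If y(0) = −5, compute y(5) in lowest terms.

45/32

y(1) = (−(−5) + 7)/4 = 3.
y(2) = (−3 + 7)/4 = 1.
y(3) = (−1 + 7)/4 = 3/2.
y(4) = (−(3/2) + 7)/4 = 11/8.
y(5) = (−(11/8) + 7)/4 = 45/32.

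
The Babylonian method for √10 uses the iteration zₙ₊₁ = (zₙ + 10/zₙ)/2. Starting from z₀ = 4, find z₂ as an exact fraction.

329/104

z₁ = (4 + 10/4)/2 = 13/4.
z₂ = (13/4 + 10/(13/4))/2 = 329/104.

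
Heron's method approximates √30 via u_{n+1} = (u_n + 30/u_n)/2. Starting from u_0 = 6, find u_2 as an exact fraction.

u_1 = (6 + 30/6)/2 = 11/2.
u_2 = (11/2 + 30/(11/2))/2 = 241/44.

241/44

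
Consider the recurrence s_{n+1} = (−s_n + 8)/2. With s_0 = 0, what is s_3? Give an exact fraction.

3

s_1 = (−0 + 8)/2 = 4.
s_2 = (−4 + 8)/2 = 2.
s_3 = (−2 + 8)/2 = 3.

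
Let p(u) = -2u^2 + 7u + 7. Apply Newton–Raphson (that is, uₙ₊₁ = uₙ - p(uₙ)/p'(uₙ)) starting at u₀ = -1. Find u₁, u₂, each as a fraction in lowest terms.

u₁ = -9/11, u₂ = -1009/1243

p'(u) = -4u + 7.
p(-1) = -2, p'(-1) = 11, so u₁ = (-1) - (-2)/11 = -9/11.
p(-9/11) = -8/121, p'(-9/11) = 113/11, so u₂ = (-9/11) - (-8/121)/(113/11) = -1009/1243.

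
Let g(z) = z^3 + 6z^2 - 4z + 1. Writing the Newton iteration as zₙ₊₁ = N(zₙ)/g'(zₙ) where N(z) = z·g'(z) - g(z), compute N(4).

g'(z) = 3z^2 + 12z - 4.
N(z) = z·g'(z) - g(z) = z·(3z^2 + 12z - 4) - (z^3 + 6z^2 - 4z + 1) = 2z^3 + 6z^2 - 1.
N(4) = 223.

223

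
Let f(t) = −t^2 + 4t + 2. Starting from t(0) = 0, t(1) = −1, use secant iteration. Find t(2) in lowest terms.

−2/5

f(0) = 2, f(−1) = −3. t(2) = (−1) − (−3)·((−1) − 0)/((−3) − 2) = −2/5.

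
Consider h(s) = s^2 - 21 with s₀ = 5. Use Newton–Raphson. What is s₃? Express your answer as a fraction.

h'(s) = 2s.
h(5) = 4, h'(5) = 10, so s₁ = 5 - 4/10 = 23/5.
h(23/5) = 4/25, h'(23/5) = 46/5, so s₂ = (23/5) - (4/25)/(46/5) = 527/115.
h(527/115) = 4/13225, h'(527/115) = 1054/115, so s₃ = (527/115) - (4/13225)/(1054/115) = 277727/60605.

277727/60605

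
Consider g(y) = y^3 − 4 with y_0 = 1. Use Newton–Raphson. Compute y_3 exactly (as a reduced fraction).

g'(y) = 3y^2.
g(1) = −3, g'(1) = 3, so y_1 = 1 − (−3)/3 = 2.
g(2) = 4, g'(2) = 12, so y_2 = 2 − 4/12 = 5/3.
g(5/3) = 17/27, g'(5/3) = 25/3, so y_3 = (5/3) − (17/27)/(25/3) = 358/225.

358/225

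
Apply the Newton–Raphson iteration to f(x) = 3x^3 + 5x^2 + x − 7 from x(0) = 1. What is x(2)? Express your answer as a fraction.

7712/8645

f'(x) = 9x^2 + 10x + 1.
f(1) = 2, f'(1) = 20, so x(1) = 1 − 2/20 = 9/10.
f(9/10) = 137/1000, f'(9/10) = 1729/100, so x(2) = (9/10) − (137/1000)/(1729/100) = 7712/8645.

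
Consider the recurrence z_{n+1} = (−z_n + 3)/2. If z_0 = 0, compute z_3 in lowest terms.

z_1 = (−0 + 3)/2 = 3/2.
z_2 = (−(3/2) + 3)/2 = 3/4.
z_3 = (−(3/4) + 3)/2 = 9/8.

9/8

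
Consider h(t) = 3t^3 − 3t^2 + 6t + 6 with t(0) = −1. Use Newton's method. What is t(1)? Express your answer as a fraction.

h'(t) = 9t^2 − 6t + 6.
h(−1) = −6, h'(−1) = 21, so t(1) = (−1) − (−6)/21 = −5/7.

−5/7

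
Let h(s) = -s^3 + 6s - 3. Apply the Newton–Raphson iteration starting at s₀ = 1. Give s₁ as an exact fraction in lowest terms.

1/3

h'(s) = -3s^2 + 6.
h(1) = 2, h'(1) = 3, so s₁ = 1 - 2/3 = 1/3.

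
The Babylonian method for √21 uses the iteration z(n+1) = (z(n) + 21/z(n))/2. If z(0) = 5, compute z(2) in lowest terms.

527/115

z(1) = (5 + 21/5)/2 = 23/5.
z(2) = (23/5 + 21/(23/5))/2 = 527/115.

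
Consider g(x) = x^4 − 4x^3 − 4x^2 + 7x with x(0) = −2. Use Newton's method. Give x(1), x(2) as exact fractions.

g'(x) = 4x^3 − 12x^2 − 8x + 7.
g(−2) = 18, g'(−2) = −57, so x(1) = (−2) − 18/(−57) = −32/19.
g(−32/19) = 523872/130321, g'(−32/19) = −224115/6859, so x(2) = (−32/19) − (523872/130321)/(−224115/6859) = −2215936/1419395.

x(1) = −32/19, x(2) = −2215936/1419395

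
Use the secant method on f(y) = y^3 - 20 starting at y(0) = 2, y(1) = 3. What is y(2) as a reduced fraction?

50/19

f(2) = -12, f(3) = 7. y(2) = 3 - 7·(3 - 2)/(7 - (-12)) = 50/19.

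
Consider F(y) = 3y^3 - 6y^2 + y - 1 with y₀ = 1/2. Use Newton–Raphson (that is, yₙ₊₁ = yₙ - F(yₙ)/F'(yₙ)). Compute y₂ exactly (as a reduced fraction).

F'(y) = 9y^2 - 12y + 1.
F(1/2) = -13/8, F'(1/2) = -11/4, so y₁ = (1/2) - (-13/8)/(-11/4) = -1/11.
F(-1/11) = -1521/1331, F'(-1/11) = 262/121, so y₂ = (-1/11) - (-1521/1331)/(262/121) = 1259/2882.

1259/2882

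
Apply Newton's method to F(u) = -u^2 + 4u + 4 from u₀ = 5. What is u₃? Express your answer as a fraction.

1136689/235416

F'(u) = -2u + 4.
F(5) = -1, F'(5) = -6, so u₁ = 5 - (-1)/(-6) = 29/6.
F(29/6) = -1/36, F'(29/6) = -17/3, so u₂ = (29/6) - (-1/36)/(-17/3) = 985/204.
F(985/204) = -1/41616, F'(985/204) = -577/102, so u₃ = (985/204) - (-1/41616)/(-577/102) = 1136689/235416.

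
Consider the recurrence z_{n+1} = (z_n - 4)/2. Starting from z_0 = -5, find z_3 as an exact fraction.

z_1 = ((-5) - 4)/2 = -9/2.
z_2 = ((-9/2) - 4)/2 = -17/4.
z_3 = ((-17/4) - 4)/2 = -33/8.

-33/8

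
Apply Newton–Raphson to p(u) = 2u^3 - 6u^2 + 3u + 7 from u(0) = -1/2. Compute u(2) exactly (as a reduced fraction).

-281/357

p'(u) = 6u^2 - 12u + 3.
p(-1/2) = 15/4, p'(-1/2) = 21/2, so u(1) = (-1/2) - (15/4)/(21/2) = -6/7.
p(-6/7) = -425/343, p'(-6/7) = 867/49, so u(2) = (-6/7) - (-425/343)/(867/49) = -281/357.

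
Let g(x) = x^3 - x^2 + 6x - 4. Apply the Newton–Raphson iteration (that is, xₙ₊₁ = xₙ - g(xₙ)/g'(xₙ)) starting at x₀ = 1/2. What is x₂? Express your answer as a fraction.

25486/36869

g'(x) = 3x^2 - 2x + 6.
g(1/2) = -9/8, g'(1/2) = 23/4, so x₁ = (1/2) - (-9/8)/(23/4) = 16/23.
g(16/23) = 324/12167, g'(16/23) = 3206/529, so x₂ = (16/23) - (324/12167)/(3206/529) = 25486/36869.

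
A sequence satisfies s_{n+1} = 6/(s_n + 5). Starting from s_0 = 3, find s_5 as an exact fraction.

s_1 = 6/(3 + 5) = 3/4.
s_2 = 6/(3/4 + 5) = 24/23.
s_3 = 6/(24/23 + 5) = 138/139.
s_4 = 6/(138/139 + 5) = 834/833.
s_5 = 6/(834/833 + 5) = 4998/4999.

4998/4999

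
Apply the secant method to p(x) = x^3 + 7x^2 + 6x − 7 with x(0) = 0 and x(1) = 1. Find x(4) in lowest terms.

p(0) = −7, p(1) = 7. x(2) = 1 − 7·(1 − 0)/(7 − (−7)) = 1/2.
p(1) = 7, p(1/2) = −17/8. x(3) = (1/2) − (−17/8)·((1/2) − 1)/((−17/8) − 7) = 45/73.
p(1/2) = −17/8, p(45/73) = −158389/389017. x(4) = (45/73) − (−158389/389017)·((45/73) − (1/2))/((−158389/389017) − (−17/8)) = 202537/314481.

202537/314481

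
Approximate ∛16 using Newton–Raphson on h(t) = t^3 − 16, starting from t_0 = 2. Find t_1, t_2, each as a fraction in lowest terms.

t_1 = 8/3, t_2 = 91/36

h'(t) = 3t^2.
h(2) = −8, h'(2) = 12, so t_1 = 2 − (−8)/12 = 8/3.
h(8/3) = 80/27, h'(8/3) = 64/3, so t_2 = (8/3) − (80/27)/(64/3) = 91/36.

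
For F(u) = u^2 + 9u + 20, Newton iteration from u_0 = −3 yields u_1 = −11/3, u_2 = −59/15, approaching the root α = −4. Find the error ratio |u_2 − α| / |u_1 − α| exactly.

u_1 − α = −11/3 − (−4) = −11/3 + 4 = 1/3, so |u_1 − α| = 1/3.
u_2 − α = −59/15 − (−4) = −59/15 + 4 = 1/15, so |u_2 − α| = 1/15.
Ratio = (1/15) / (1/3) = 1/5.

1/5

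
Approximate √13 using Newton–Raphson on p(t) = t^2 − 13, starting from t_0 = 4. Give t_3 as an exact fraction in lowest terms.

5597777/1552544

p'(t) = 2t.
p(4) = 3, p'(4) = 8, so t_1 = 4 − 3/8 = 29/8.
p(29/8) = 9/64, p'(29/8) = 29/4, so t_2 = (29/8) − (9/64)/(29/4) = 1673/464.
p(1673/464) = 81/215296, p'(1673/464) = 1673/232, so t_3 = (1673/464) − (81/215296)/(1673/232) = 5597777/1552544.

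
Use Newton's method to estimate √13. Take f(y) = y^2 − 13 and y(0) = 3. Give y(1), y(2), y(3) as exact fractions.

f'(y) = 2y.
f(3) = −4, f'(3) = 6, so y(1) = 3 − (−4)/6 = 11/3.
f(11/3) = 4/9, f'(11/3) = 22/3, so y(2) = (11/3) − (4/9)/(22/3) = 119/33.
f(119/33) = 4/1089, f'(119/33) = 238/33, so y(3) = (119/33) − (4/1089)/(238/33) = 14159/3927.

y(1) = 11/3, y(2) = 119/33, y(3) = 14159/3927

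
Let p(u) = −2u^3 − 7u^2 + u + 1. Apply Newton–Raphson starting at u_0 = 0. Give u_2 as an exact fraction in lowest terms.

−4/9

p'(u) = −6u^2 − 14u + 1.
p(0) = 1, p'(0) = 1, so u_1 = 0 − 1/1 = −1.
p(−1) = −5, p'(−1) = 9, so u_2 = (−1) − (−5)/9 = −4/9.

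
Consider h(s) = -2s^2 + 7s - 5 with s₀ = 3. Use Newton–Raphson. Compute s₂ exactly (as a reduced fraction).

h'(s) = -4s + 7.
h(3) = -2, h'(3) = -5, so s₁ = 3 - (-2)/(-5) = 13/5.
h(13/5) = -8/25, h'(13/5) = -17/5, so s₂ = (13/5) - (-8/25)/(-17/5) = 213/85.

213/85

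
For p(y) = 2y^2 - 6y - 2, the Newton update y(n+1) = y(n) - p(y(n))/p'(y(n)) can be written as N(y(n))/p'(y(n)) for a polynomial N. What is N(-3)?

20

p'(y) = 4y - 6.
N(y) = y·p'(y) - p(y) = y·(4y - 6) - (2y^2 - 6y - 2) = 2y^2 + 2.
N(-3) = 20.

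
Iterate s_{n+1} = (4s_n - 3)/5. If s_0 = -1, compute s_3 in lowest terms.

-247/125

s_1 = (4·(-1) - 3)/5 = -7/5.
s_2 = (4·(-7/5) - 3)/5 = -43/25.
s_3 = (4·(-43/25) - 3)/5 = -247/125.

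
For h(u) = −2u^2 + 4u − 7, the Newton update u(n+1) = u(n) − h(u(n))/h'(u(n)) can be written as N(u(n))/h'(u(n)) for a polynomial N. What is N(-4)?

h'(u) = −4u + 4.
N(u) = u·h'(u) − h(u) = u·(−4u + 4) − (−2u^2 + 4u − 7) = −2u^2 + 7.
N(-4) = −25.

−25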